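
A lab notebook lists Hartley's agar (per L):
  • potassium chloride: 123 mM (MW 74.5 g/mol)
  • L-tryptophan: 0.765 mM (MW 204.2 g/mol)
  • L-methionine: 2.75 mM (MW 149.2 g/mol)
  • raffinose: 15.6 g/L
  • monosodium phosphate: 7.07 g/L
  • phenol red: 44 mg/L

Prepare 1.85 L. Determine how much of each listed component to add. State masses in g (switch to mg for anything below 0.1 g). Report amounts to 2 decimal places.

Scale factor relative to 1 L: 1.85.
potassium chloride: 123 mmol/L × 74.5 g/mol × 1.85 L ÷ 1000 = 16.95 g
L-tryptophan: 0.765 mmol/L × 204.2 g/mol × 1.85 L ÷ 1000 = 0.29 g
L-methionine: 2.75 mmol/L × 149.2 g/mol × 1.85 L ÷ 1000 = 0.76 g
raffinose: 15.6 g/L × 1.85 L = 28.86 g
monosodium phosphate: 7.07 g/L × 1.85 L = 13.08 g
phenol red: 44 mg/L × 1.85 L = 81.40 mg

potassium chloride 16.95 g; L-tryptophan 0.29 g; L-methionine 0.76 g; raffinose 28.86 g; monosodium phosphate 13.08 g; phenol red 81.40 mg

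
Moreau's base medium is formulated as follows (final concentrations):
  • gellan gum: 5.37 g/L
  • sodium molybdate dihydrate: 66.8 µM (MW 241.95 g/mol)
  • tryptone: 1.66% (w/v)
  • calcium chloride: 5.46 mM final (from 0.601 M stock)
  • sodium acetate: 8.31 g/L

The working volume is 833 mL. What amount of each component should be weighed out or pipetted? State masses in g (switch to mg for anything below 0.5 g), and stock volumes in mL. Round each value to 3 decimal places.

gellan gum 4.473 g; sodium molybdate dihydrate 13.463 mg; tryptone 13.828 g; calcium chloride 7.568 mL; sodium acetate 6.922 g

Working volume: 833 mL = 0.833 L.
gellan gum: 5.37 g/L × 0.833 L = 4.473 g
sodium molybdate dihydrate: 66.8 µmol/L × 241.95 g/mol × 0.833 L ÷ 1000 = 13.463 mg
tryptone: 1.66 g per 100 mL × 833 mL ÷ 100 = 13.828 g
calcium chloride: dilute stock: 5.46 mM × 833 mL ÷ 601 mM = 7.568 mL
sodium acetate: 8.31 g/L × 0.833 L = 6.922 g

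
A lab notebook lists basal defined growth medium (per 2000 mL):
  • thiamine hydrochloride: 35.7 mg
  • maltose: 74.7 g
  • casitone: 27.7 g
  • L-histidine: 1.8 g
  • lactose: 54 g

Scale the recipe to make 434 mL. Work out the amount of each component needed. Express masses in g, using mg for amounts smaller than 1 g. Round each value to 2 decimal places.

thiamine hydrochloride 7.75 mg; maltose 16.21 g; casitone 6.01 g; L-histidine 390.60 mg; lactose 11.72 g

Scale factor = 434 mL / 2000 mL = 0.217.
thiamine hydrochloride: 35.7 mg × (434 mL / 2000 mL) = 7.75 mg
maltose: 74.7 g × (434 mL / 2000 mL) = 16.21 g
casitone: 27.7 g × (434 mL / 2000 mL) = 6.01 g
L-histidine: 1.8 g × (434 mL / 2000 mL) = 0.3906 g = 390.60 mg
lactose: 54 g × (434 mL / 2000 mL) = 11.72 g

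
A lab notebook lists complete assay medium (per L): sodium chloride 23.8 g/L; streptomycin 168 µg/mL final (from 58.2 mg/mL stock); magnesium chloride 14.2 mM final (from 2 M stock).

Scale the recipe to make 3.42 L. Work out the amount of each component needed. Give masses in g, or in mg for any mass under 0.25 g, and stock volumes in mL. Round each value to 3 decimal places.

sodium chloride 81.396 g; streptomycin 9.872 mL; magnesium chloride 24.282 mL

Working volume: 3.42 L.
sodium chloride: 23.8 g/L × 3.42 L = 81.396 g
streptomycin: V = C2·V2/C1 = 168 µg/mL × 3420 mL ÷ 58200 µg/mL = 9.872 mL
magnesium chloride: dilute stock: 14.2 mM × 3420 mL ÷ 2000 mM = 24.282 mL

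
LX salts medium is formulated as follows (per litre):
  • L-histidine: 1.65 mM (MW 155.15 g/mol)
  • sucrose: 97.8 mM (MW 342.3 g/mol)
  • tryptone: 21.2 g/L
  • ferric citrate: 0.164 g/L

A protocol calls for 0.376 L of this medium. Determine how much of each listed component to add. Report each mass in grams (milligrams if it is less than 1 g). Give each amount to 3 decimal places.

Working volume: 0.376 L.
L-histidine: 1.65 mmol/L × 155.15 mg/mmol × 0.376 L = 96.255 mg
sucrose: 97.8 mmol/L × 342.3 g/mol × 0.376 L ÷ 1000 = 12.587 g
tryptone: 21.2 g/L × 0.376 L = 7.971 g
ferric citrate: 0.164 g/L × 0.376 L = 0.061664 g = 61.664 mg

L-histidine 96.255 mg; sucrose 12.587 g; tryptone 7.971 g; ferric citrate 61.664 mg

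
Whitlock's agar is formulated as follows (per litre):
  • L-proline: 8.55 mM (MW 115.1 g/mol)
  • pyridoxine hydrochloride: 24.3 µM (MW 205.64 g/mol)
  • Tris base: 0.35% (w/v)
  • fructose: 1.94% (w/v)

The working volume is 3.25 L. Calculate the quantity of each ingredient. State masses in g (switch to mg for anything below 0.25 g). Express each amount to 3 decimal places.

Working volume: 3.25 L.
L-proline: 8.55 mmol/L × 115.1 g/mol × 3.25 L ÷ 1000 = 3.198 g
pyridoxine hydrochloride: 24.3 µmol/L × 205.64 g/mol × 3.25 L ÷ 1000 = 16.240 mg
Tris base: 0.35 g per 100 mL × 3250 mL ÷ 100 = 11.375 g
fructose: 1.94 g per 100 mL × 3250 mL ÷ 100 = 63.050 g

L-proline 3.198 g; pyridoxine hydrochloride 16.240 mg; Tris base 11.375 g; fructose 63.050 g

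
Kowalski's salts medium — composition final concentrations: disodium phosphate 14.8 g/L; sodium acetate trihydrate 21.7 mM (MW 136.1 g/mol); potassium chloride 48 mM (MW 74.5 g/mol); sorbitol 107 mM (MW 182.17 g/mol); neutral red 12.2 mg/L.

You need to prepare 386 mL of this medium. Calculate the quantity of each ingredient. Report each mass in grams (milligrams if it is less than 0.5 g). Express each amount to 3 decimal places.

disodium phosphate 5.713 g; sodium acetate trihydrate 1.140 g; potassium chloride 1.380 g; sorbitol 7.524 g; neutral red 4.709 mg

Target volume = 386 mL = 0.386 L.
disodium phosphate: 14.8 g/L × 0.386 L = 5.713 g
sodium acetate trihydrate: 21.7 mmol/L × 136.1 g/mol × 0.386 L ÷ 1000 = 1.140 g
potassium chloride: 48 mmol/L × 74.5 g/mol × 0.386 L ÷ 1000 = 1.380 g
sorbitol: 107 mmol/L × 182.17 g/mol × 0.386 L ÷ 1000 = 7.524 g
neutral red: 12.2 mg/L × 0.386 L = 4.709 mg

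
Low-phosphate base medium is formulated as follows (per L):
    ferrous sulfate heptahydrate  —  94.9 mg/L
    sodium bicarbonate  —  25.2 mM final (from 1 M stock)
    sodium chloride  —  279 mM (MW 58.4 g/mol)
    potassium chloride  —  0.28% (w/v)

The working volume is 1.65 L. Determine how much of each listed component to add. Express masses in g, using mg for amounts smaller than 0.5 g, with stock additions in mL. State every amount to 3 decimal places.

Scale factor relative to 1 L: 1.65.
ferrous sulfate heptahydrate: 94.9 mg/L × 1.65 L = 156.585 mg
sodium bicarbonate: C1V1 = C2V2 → 25.2 mM × 1650 mL ÷ 1000 mM = 41.580 mL
sodium chloride: 279 mmol/L × 58.4 g/mol × 1.65 L ÷ 1000 = 26.884 g
potassium chloride: 0.28% w/v = 2.8 g/L → 2.8 × 1.65 L = 4.620 g

ferrous sulfate heptahydrate 156.585 mg; sodium bicarbonate 41.580 mL; sodium chloride 26.884 g; potassium chloride 4.620 g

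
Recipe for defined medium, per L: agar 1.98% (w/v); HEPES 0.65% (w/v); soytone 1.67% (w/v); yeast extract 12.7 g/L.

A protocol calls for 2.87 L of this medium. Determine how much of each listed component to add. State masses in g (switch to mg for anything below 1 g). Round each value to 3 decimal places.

agar 56.826 g; HEPES 18.655 g; soytone 47.929 g; yeast extract 36.449 g

Working volume: 2.87 L.
agar: 1.98 g per 100 mL × 2870 mL ÷ 100 = 56.826 g
HEPES: 0.65 g per 100 mL × 2870 mL ÷ 100 = 18.655 g
soytone: 1.67% w/v = 16.7 g/L → 16.7 × 2.87 L = 47.929 g
yeast extract: 12.7 g/L × 2.87 L = 36.449 g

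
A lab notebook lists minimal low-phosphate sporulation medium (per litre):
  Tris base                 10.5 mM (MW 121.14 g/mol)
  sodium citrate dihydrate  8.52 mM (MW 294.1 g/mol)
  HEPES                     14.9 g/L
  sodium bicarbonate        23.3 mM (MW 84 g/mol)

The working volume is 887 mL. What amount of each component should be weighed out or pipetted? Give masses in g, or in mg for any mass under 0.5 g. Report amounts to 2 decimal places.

Tris base 1.13 g; sodium citrate dihydrate 2.22 g; HEPES 13.22 g; sodium bicarbonate 1.74 g

Target volume = 887 mL = 0.887 L.
Tris base: 10.5 mmol/L × 121.14 g/mol × 0.887 L ÷ 1000 = 1.13 g
sodium citrate dihydrate: 8.52 mmol/L × 294.1 g/mol × 0.887 L ÷ 1000 = 2.22 g
HEPES: 14.9 g/L × 0.887 L = 13.22 g
sodium bicarbonate: 23.3 mmol/L × 84 g/mol × 0.887 L ÷ 1000 = 1.74 g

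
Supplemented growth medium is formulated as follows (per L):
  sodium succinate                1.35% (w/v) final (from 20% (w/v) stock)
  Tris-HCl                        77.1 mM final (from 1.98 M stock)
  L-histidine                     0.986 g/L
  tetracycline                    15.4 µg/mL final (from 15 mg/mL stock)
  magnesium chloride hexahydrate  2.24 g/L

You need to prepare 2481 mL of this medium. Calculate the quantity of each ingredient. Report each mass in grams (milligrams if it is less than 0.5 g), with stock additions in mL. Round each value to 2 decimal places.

Scale factor relative to 1 L: 2.481.
sodium succinate: V = C2·V2/C1 = 1.35% ÷ 20% × 2481 mL = 167.47 mL
Tris-HCl: V = C2·V2/C1 = 77.1 mM × 2481 mL ÷ 1980 mM = 96.61 mL
L-histidine: 0.986 g/L × 2.481 L = 2.45 g
tetracycline: dilute stock: 15.4 µg/mL × 2481 mL ÷ 15000 µg/mL = 2.55 mL
magnesium chloride hexahydrate: 2.24 g/L × 2.481 L = 5.56 g

sodium succinate 167.47 mL; Tris-HCl 96.61 mL; L-histidine 2.45 g; tetracycline 2.55 mL; magnesium chloride hexahydrate 5.56 g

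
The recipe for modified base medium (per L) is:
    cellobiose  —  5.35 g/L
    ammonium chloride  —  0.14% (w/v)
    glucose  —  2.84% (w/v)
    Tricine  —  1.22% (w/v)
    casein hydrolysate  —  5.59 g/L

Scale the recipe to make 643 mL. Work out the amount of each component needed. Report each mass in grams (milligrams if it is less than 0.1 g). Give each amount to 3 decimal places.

Target volume = 643 mL = 0.643 L.
cellobiose: 5.35 g/L × 0.643 L = 3.440 g
ammonium chloride: 0.14% w/v = 1.4 g/L → 1.4 × 0.643 L = 0.900 g
glucose: 2.84% w/v = 28.4 g/L → 28.4 × 0.643 L = 18.261 g
Tricine: 1.22% w/v = 12.2 g/L → 12.2 × 0.643 L = 7.845 g
casein hydrolysate: 5.59 g/L × 0.643 L = 3.594 g

cellobiose 3.440 g; ammonium chloride 0.900 g; glucose 18.261 g; Tricine 7.845 g; casein hydrolysate 3.594 g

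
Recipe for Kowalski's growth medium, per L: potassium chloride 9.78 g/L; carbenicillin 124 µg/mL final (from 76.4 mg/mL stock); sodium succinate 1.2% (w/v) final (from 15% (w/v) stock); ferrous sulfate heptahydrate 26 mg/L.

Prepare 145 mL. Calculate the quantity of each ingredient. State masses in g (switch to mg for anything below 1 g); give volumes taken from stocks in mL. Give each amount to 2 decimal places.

Working volume: 145 mL = 0.145 L.
potassium chloride: 9.78 g/L × 0.145 L = 1.42 g
carbenicillin: dilute stock: 124 µg/mL × 145 mL ÷ 76400 µg/mL = 0.24 mL
sodium succinate: dilute stock: 1.2% ÷ 15% × 145 mL = 11.60 mL
ferrous sulfate heptahydrate: 26 mg/L × 0.145 L = 3.77 mg

potassium chloride 1.42 g; carbenicillin 0.24 mL; sodium succinate 11.60 mL; ferrous sulfate heptahydrate 3.77 mg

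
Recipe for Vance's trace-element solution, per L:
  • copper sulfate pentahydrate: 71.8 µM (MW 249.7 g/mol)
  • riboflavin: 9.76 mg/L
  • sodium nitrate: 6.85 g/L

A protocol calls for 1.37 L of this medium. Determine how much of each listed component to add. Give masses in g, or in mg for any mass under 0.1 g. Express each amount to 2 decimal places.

copper sulfate pentahydrate 24.56 mg; riboflavin 13.37 mg; sodium nitrate 9.38 g

Scale factor relative to 1 L: 1.37.
copper sulfate pentahydrate: 71.8 µmol/L × 249.7 g/mol × 1.37 L ÷ 1000 = 24.56 mg
riboflavin: 9.76 mg/L × 1.37 L = 13.37 mg
sodium nitrate: 6.85 g/L × 1.37 L = 9.38 g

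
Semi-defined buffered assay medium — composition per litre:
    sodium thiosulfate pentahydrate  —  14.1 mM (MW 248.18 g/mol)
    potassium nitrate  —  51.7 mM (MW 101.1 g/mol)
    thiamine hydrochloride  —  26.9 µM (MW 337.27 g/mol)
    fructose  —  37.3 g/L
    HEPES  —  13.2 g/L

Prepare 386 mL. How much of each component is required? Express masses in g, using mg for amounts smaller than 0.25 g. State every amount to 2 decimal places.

sodium thiosulfate pentahydrate 1.35 g; potassium nitrate 2.02 g; thiamine hydrochloride 3.50 mg; fructose 14.40 g; HEPES 5.10 g

Scale factor relative to 1 L: 0.386.
sodium thiosulfate pentahydrate: 14.1 mmol/L × 248.18 g/mol × 0.386 L ÷ 1000 = 1.35 g
potassium nitrate: 51.7 mmol/L × 101.1 g/mol × 0.386 L ÷ 1000 = 2.02 g
thiamine hydrochloride: 26.9 µmol/L × 337.27 g/mol × 0.386 L ÷ 1000 = 3.50 mg
fructose: 37.3 g/L × 0.386 L = 14.40 g
HEPES: 13.2 g/L × 0.386 L = 5.10 g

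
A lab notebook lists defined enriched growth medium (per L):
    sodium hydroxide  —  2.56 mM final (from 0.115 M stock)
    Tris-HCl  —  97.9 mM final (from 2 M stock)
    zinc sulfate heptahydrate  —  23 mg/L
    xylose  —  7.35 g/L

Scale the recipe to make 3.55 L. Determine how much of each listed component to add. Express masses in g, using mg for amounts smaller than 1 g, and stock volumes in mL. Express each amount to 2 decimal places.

sodium hydroxide 79.03 mL; Tris-HCl 173.77 mL; zinc sulfate heptahydrate 81.65 mg; xylose 26.09 g

Working volume: 3.55 L.
sodium hydroxide: C1V1 = C2V2 → 2.56 mM × 3550 mL ÷ 115 mM = 79.03 mL
Tris-HCl: V = C2·V2/C1 = 97.9 mM × 3550 mL ÷ 2000 mM = 173.77 mL
zinc sulfate heptahydrate: 23 mg/L × 3.55 L = 81.65 mg
xylose: 7.35 g/L × 3.55 L = 26.09 g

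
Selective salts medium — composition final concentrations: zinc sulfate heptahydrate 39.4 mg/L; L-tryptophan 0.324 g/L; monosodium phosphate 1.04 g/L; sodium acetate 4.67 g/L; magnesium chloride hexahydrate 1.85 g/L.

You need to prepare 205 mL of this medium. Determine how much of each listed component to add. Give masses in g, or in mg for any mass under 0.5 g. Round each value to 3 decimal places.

Scale factor relative to 1 L: 0.205.
zinc sulfate heptahydrate: 39.4 mg/L × 0.205 L = 8.077 mg
L-tryptophan: 0.324 g/L × 0.205 L = 0.06642 g = 66.420 mg
monosodium phosphate: 1.04 g/L × 0.205 L = 0.2132 g = 213.200 mg
sodium acetate: 4.67 g/L × 0.205 L = 0.957 g
magnesium chloride hexahydrate: 1.85 g/L × 0.205 L = 0.37925 g = 379.250 mg

zinc sulfate heptahydrate 8.077 mg; L-tryptophan 66.420 mg; monosodium phosphate 213.200 mg; sodium acetate 0.957 g; magnesium chloride hexahydrate 379.250 mg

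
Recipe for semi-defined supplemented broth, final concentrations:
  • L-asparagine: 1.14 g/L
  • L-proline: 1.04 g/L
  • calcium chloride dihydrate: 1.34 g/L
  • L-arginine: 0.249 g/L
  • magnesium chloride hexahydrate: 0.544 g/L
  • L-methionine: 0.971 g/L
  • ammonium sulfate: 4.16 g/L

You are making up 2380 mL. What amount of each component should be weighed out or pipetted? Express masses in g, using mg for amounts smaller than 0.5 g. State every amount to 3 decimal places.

Target volume = 2380 mL = 2.38 L.
L-asparagine: 1.14 g/L × 2.38 L = 2.713 g
L-proline: 1.04 g/L × 2.38 L = 2.475 g
calcium chloride dihydrate: 1.34 g/L × 2.38 L = 3.189 g
L-arginine: 0.249 g/L × 2.38 L = 0.593 g
magnesium chloride hexahydrate: 0.544 g/L × 2.38 L = 1.295 g
L-methionine: 0.971 g/L × 2.38 L = 2.311 g
ammonium sulfate: 4.16 g/L × 2.38 L = 9.901 g

L-asparagine 2.713 g; L-proline 2.475 g; calcium chloride dihydrate 3.189 g; L-arginine 0.593 g; magnesium chloride hexahydrate 1.295 g; L-methionine 2.311 g; ammonium sulfate 9.901 g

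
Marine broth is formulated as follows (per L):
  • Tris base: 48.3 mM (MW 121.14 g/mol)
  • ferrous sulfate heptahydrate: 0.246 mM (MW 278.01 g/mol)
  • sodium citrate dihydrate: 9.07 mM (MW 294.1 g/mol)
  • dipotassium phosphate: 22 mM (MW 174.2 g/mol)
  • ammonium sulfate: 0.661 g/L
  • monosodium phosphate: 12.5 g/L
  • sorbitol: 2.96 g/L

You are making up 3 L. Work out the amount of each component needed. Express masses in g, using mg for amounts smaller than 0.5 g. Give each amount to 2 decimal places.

Scale factor relative to 1 L: 3.
Tris base: 48.3 mmol/L × 121.14 g/mol × 3 L ÷ 1000 = 17.55 g
ferrous sulfate heptahydrate: 0.246 mmol/L × 278.01 mg/mmol × 3 L = 205.17 mg
sodium citrate dihydrate: 9.07 mmol/L × 294.1 g/mol × 3 L ÷ 1000 = 8.00 g
dipotassium phosphate: 22 mmol/L × 174.2 g/mol × 3 L ÷ 1000 = 11.50 g
ammonium sulfate: 0.661 g/L × 3 L = 1.98 g
monosodium phosphate: 12.5 g/L × 3 L = 37.50 g
sorbitol: 2.96 g/L × 3 L = 8.88 g

Tris base 17.55 g; ferrous sulfate heptahydrate 205.17 mg; sodium citrate dihydrate 8.00 g; dipotassium phosphate 11.50 g; ammonium sulfate 1.98 g; monosodium phosphate 37.50 g; sorbitol 8.88 g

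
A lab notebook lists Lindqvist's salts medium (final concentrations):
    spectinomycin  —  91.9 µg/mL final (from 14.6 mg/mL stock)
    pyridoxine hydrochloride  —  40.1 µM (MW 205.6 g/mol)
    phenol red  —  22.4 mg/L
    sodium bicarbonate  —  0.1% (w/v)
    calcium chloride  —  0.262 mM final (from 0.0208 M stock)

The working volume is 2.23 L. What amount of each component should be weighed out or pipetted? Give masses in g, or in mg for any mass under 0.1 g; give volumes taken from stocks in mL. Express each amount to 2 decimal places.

spectinomycin 14.04 mL; pyridoxine hydrochloride 18.39 mg; phenol red 49.95 mg; sodium bicarbonate 2.23 g; calcium chloride 28.09 mL

Working volume: 2.23 L.
spectinomycin: C1V1 = C2V2 → 91.9 µg/mL × 2230 mL ÷ 14600 µg/mL = 14.04 mL
pyridoxine hydrochloride: 40.1 µmol/L × 205.6 g/mol × 2.23 L ÷ 1000 = 18.39 mg
phenol red: 22.4 mg/L × 2.23 L = 49.95 mg
sodium bicarbonate: 0.1% w/v = 1 g/L → 1 × 2.23 L = 2.23 g
calcium chloride: V = C2·V2/C1 = 0.262 mM × 2230 mL ÷ 20.8 mM = 28.09 mL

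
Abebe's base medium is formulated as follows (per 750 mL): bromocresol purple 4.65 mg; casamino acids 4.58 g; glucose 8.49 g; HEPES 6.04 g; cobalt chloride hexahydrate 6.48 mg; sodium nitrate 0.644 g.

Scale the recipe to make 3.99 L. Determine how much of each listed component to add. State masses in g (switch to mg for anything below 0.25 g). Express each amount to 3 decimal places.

bromocresol purple 24.738 mg; casamino acids 24.366 g; glucose 45.167 g; HEPES 32.133 g; cobalt chloride hexahydrate 34.474 mg; sodium nitrate 3.426 g

Scale factor = 3990 mL / 750 mL = 5.32.
bromocresol purple: 4.65 mg × (3990 mL / 750 mL) = 24.738 mg
casamino acids: 4.58 g × (3990 mL / 750 mL) = 24.366 g
glucose: 8.49 g × (3990 mL / 750 mL) = 45.167 g
HEPES: 6.04 g × (3990 mL / 750 mL) = 32.133 g
cobalt chloride hexahydrate: 6.48 mg × (3990 mL / 750 mL) = 34.474 mg
sodium nitrate: 0.644 g × (3990 mL / 750 mL) = 3.426 g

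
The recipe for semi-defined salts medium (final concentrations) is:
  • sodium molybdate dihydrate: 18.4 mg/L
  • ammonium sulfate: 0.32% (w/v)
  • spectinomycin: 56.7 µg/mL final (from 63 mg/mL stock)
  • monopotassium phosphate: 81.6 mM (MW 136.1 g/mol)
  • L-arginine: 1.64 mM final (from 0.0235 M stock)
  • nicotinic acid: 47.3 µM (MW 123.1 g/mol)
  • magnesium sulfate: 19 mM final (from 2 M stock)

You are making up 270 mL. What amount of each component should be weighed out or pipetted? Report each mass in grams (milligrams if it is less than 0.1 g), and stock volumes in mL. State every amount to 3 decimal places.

sodium molybdate dihydrate 4.968 mg; ammonium sulfate 0.864 g; spectinomycin 0.243 mL; monopotassium phosphate 2.999 g; L-arginine 18.843 mL; nicotinic acid 1.572 mg; magnesium sulfate 2.565 mL

Working volume: 270 mL = 0.27 L.
sodium molybdate dihydrate: 18.4 mg/L × 0.27 L = 4.968 mg
ammonium sulfate: 0.32% w/v = 3.2 g/L → 3.2 × 0.27 L = 0.864 g
spectinomycin: dilute stock: 56.7 µg/mL × 270 mL ÷ 63000 µg/mL = 0.243 mL
monopotassium phosphate: 81.6 mmol/L × 136.1 g/mol × 0.27 L ÷ 1000 = 2.999 g
L-arginine: dilute stock: 1.64 mM × 270 mL ÷ 23.5 mM = 18.843 mL
nicotinic acid: 47.3 µmol/L × 123.1 g/mol × 0.27 L ÷ 1000 = 1.572 mg
magnesium sulfate: V = C2·V2/C1 = 19 mM × 270 mL ÷ 2000 mM = 2.565 mL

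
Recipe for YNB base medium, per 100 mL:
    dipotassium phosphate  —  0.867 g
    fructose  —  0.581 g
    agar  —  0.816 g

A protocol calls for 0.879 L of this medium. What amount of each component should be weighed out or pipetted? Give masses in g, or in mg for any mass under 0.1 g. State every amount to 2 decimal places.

dipotassium phosphate 7.62 g; fructose 5.11 g; agar 7.17 g

Ratio of target to recipe volume: 879 / 100 = 8.79.
dipotassium phosphate: 0.867 g × (879 mL / 100 mL) = 7.62 g
fructose: 0.581 g × (879 mL / 100 mL) = 5.11 g
agar: 0.816 g × (879 mL / 100 mL) = 7.17 g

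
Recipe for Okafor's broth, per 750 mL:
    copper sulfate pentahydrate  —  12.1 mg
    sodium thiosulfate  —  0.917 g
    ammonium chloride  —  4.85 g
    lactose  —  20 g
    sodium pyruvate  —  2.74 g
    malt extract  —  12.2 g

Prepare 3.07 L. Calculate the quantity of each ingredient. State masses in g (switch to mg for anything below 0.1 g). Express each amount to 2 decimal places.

Scale factor = 3070 mL / 750 mL = 4.09333.
copper sulfate pentahydrate: 12.1 mg × (3070 mL / 750 mL) = 49.53 mg
sodium thiosulfate: 0.917 g × (3070 mL / 750 mL) = 3.75 g
ammonium chloride: 4.85 g × (3070 mL / 750 mL) = 19.85 g
lactose: 20 g × (3070 mL / 750 mL) = 81.87 g
sodium pyruvate: 2.74 g × (3070 mL / 750 mL) = 11.22 g
malt extract: 12.2 g × (3070 mL / 750 mL) = 49.94 g

copper sulfate pentahydrate 49.53 mg; sodium thiosulfate 3.75 g; ammonium chloride 19.85 g; lactose 81.87 g; sodium pyruvate 11.22 g; malt extract 49.94 g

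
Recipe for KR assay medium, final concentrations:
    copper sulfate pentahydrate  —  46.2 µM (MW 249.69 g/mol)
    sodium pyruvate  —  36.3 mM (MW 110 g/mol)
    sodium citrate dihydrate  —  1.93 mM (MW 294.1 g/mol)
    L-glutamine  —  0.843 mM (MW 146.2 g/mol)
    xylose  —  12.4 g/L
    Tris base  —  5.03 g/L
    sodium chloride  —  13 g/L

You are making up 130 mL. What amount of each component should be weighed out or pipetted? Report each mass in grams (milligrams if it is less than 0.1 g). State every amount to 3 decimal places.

copper sulfate pentahydrate 1.500 mg; sodium pyruvate 0.519 g; sodium citrate dihydrate 73.790 mg; L-glutamine 16.022 mg; xylose 1.612 g; Tris base 0.654 g; sodium chloride 1.690 g

Working volume: 130 mL = 0.13 L.
copper sulfate pentahydrate: 46.2 µmol/L × 249.69 g/mol × 0.13 L ÷ 1000 = 1.500 mg
sodium pyruvate: 36.3 mmol/L × 110 g/mol × 0.13 L ÷ 1000 = 0.519 g
sodium citrate dihydrate: 1.93 mmol/L × 294.1 mg/mmol × 0.13 L = 73.790 mg
L-glutamine: 0.843 mmol/L × 146.2 mg/mmol × 0.13 L = 16.022 mg
xylose: 12.4 g/L × 0.13 L = 1.612 g
Tris base: 5.03 g/L × 0.13 L = 0.654 g
sodium chloride: 13 g/L × 0.13 L = 1.690 g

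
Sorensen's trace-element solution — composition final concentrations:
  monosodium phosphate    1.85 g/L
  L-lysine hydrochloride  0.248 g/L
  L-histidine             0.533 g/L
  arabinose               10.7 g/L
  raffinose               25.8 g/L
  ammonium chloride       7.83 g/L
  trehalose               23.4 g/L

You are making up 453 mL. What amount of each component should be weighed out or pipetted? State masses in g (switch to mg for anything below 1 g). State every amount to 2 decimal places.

monosodium phosphate 838.05 mg; L-lysine hydrochloride 112.34 mg; L-histidine 241.45 mg; arabinose 4.85 g; raffinose 11.69 g; ammonium chloride 3.55 g; trehalose 10.60 g

Working volume: 453 mL = 0.453 L.
monosodium phosphate: 1.85 g/L × 0.453 L = 0.83805 g = 838.05 mg
L-lysine hydrochloride: 0.248 g/L × 0.453 L = 0.112344 g = 112.34 mg
L-histidine: 0.533 g/L × 0.453 L = 0.241449 g = 241.45 mg
arabinose: 10.7 g/L × 0.453 L = 4.85 g
raffinose: 25.8 g/L × 0.453 L = 11.69 g
ammonium chloride: 7.83 g/L × 0.453 L = 3.55 g
trehalose: 23.4 g/L × 0.453 L = 10.60 g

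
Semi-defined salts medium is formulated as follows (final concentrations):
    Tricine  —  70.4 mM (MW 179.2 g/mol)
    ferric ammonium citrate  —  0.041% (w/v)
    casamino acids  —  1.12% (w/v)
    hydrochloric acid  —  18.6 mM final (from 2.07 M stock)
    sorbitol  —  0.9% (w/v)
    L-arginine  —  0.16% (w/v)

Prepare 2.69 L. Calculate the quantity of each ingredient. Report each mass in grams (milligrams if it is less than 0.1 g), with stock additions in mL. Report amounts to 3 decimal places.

Working volume: 2.69 L.
Tricine: 70.4 mmol/L × 179.2 g/mol × 2.69 L ÷ 1000 = 33.936 g
ferric ammonium citrate: 0.041% w/v = 0.41 g/L → 0.41 × 2.69 L = 1.103 g
casamino acids: 1.12% w/v = 11.2 g/L → 11.2 × 2.69 L = 30.128 g
hydrochloric acid: C1V1 = C2V2 → 18.6 mM × 2690 mL ÷ 2070 mM = 24.171 mL
sorbitol: 0.9% w/v = 9 g/L → 9 × 2.69 L = 24.210 g
L-arginine: 0.16% w/v = 1.6 g/L → 1.6 × 2.69 L = 4.304 g

Tricine 33.936 g; ferric ammonium citrate 1.103 g; casamino acids 30.128 g; hydrochloric acid 24.171 mL; sorbitol 24.210 g; L-arginine 4.304 g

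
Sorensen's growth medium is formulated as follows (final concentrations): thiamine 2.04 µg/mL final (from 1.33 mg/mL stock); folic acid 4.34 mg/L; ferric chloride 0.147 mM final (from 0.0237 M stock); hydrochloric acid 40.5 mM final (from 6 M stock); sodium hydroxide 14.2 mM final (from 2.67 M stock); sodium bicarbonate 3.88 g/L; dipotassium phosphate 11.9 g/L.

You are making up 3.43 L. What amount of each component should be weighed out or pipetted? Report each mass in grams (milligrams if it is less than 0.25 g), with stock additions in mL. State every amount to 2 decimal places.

Working volume: 3.43 L.
thiamine: dilute stock: 2.04 µg/mL × 3430 mL ÷ 1330 µg/mL = 5.26 mL
folic acid: 4.34 mg/L × 3.43 L = 14.89 mg
ferric chloride: C1V1 = C2V2 → 0.147 mM × 3430 mL ÷ 23.7 mM = 21.27 mL
hydrochloric acid: V = C2·V2/C1 = 40.5 mM × 3430 mL ÷ 6000 mM = 23.15 mL
sodium hydroxide: V = C2·V2/C1 = 14.2 mM × 3430 mL ÷ 2670 mM = 18.24 mL
sodium bicarbonate: 3.88 g/L × 3.43 L = 13.31 g
dipotassium phosphate: 11.9 g/L × 3.43 L = 40.82 g

thiamine 5.26 mL; folic acid 14.89 mg; ferric chloride 21.27 mL; hydrochloric acid 23.15 mL; sodium hydroxide 18.24 mL; sodium bicarbonate 13.31 g; dipotassium phosphate 40.82 g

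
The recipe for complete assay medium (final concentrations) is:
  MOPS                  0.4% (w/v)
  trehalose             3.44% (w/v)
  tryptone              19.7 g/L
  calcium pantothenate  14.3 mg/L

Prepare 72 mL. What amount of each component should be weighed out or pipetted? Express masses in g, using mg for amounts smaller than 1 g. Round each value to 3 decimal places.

Working volume: 72 mL = 0.072 L.
MOPS: 0.4 g per 100 mL × 72 mL ÷ 100 = 0.288 g = 288.000 mg
trehalose: 3.44 g per 100 mL × 72 mL ÷ 100 = 2.477 g
tryptone: 19.7 g/L × 0.072 L = 1.418 g
calcium pantothenate: 14.3 mg/L × 0.072 L = 1.030 mg

MOPS 288.000 mg; trehalose 2.477 g; tryptone 1.418 g; calcium pantothenate 1.030 mg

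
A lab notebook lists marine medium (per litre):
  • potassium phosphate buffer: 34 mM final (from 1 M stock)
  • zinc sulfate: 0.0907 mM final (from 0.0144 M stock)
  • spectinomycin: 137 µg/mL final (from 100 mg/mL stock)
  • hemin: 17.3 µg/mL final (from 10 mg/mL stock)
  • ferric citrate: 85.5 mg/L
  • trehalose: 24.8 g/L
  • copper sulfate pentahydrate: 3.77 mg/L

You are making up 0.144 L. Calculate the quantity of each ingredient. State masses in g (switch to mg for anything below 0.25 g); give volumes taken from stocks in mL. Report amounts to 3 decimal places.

potassium phosphate buffer 4.896 mL; zinc sulfate 0.907 mL; spectinomycin 0.197 mL; hemin 0.249 mL; ferric citrate 12.312 mg; trehalose 3.571 g; copper sulfate pentahydrate 0.543 mg

Working volume: 0.144 L.
potassium phosphate buffer: dilute stock: 34 mM × 144 mL ÷ 1000 mM = 4.896 mL
zinc sulfate: dilute stock: 0.0907 mM × 144 mL ÷ 14.4 mM = 0.907 mL
spectinomycin: V = C2·V2/C1 = 137 µg/mL × 144 mL ÷ 100000 µg/mL = 0.197 mL
hemin: V = C2·V2/C1 = 17.3 µg/mL × 144 mL ÷ 10000 µg/mL = 0.249 mL
ferric citrate: 85.5 mg/L × 0.144 L = 12.312 mg
trehalose: 24.8 g/L × 0.144 L = 3.571 g
copper sulfate pentahydrate: 3.77 mg/L × 0.144 L = 0.543 mg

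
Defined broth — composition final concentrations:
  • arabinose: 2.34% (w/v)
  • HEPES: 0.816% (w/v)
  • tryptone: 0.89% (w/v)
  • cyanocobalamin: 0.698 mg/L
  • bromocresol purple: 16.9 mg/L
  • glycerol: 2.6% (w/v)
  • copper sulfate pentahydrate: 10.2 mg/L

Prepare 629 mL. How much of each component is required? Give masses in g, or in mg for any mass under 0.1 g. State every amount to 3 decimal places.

Scale factor relative to 1 L: 0.629.
arabinose: 2.34 g per 100 mL × 629 mL ÷ 100 = 14.719 g
HEPES: 0.816 g per 100 mL × 629 mL ÷ 100 = 5.133 g
tryptone: 0.89% w/v = 8.9 g/L → 8.9 × 0.629 L = 5.598 g
cyanocobalamin: 0.698 mg/L × 0.629 L = 0.439 mg
bromocresol purple: 16.9 mg/L × 0.629 L = 10.630 mg
glycerol: 2.6 g per 100 mL × 629 mL ÷ 100 = 16.354 g
copper sulfate pentahydrate: 10.2 mg/L × 0.629 L = 6.416 mg

arabinose 14.719 g; HEPES 5.133 g; tryptone 5.598 g; cyanocobalamin 0.439 mg; bromocresol purple 10.630 mg; glycerol 16.354 g; copper sulfate pentahydrate 6.416 mg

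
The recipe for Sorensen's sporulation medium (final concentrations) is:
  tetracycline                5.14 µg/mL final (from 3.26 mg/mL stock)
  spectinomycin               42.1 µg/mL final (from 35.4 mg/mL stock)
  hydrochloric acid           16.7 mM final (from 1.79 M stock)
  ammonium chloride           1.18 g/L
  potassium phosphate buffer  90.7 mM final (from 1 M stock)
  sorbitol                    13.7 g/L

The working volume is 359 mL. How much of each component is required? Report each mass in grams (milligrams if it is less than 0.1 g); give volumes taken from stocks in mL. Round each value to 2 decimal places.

Working volume: 359 mL = 0.359 L.
tetracycline: C1V1 = C2V2 → 5.14 µg/mL × 359 mL ÷ 3260 µg/mL = 0.57 mL
spectinomycin: V = C2·V2/C1 = 42.1 µg/mL × 359 mL ÷ 35400 µg/mL = 0.43 mL
hydrochloric acid: V = C2·V2/C1 = 16.7 mM × 359 mL ÷ 1790 mM = 3.35 mL
ammonium chloride: 1.18 g/L × 0.359 L = 0.42 g
potassium phosphate buffer: dilute stock: 90.7 mM × 359 mL ÷ 1000 mM = 32.56 mL
sorbitol: 13.7 g/L × 0.359 L = 4.92 g

tetracycline 0.57 mL; spectinomycin 0.43 mL; hydrochloric acid 3.35 mL; ammonium chloride 0.42 g; potassium phosphate buffer 32.56 mL; sorbitol 4.92 g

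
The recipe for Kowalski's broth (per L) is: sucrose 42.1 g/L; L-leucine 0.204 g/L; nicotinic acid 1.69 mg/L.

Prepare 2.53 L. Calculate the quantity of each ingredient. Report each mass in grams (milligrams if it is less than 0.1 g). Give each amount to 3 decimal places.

sucrose 106.513 g; L-leucine 0.516 g; nicotinic acid 4.276 mg

Working volume: 2.53 L.
sucrose: 42.1 g/L × 2.53 L = 106.513 g
L-leucine: 0.204 g/L × 2.53 L = 0.516 g
nicotinic acid: 1.69 mg/L × 2.53 L = 4.276 mg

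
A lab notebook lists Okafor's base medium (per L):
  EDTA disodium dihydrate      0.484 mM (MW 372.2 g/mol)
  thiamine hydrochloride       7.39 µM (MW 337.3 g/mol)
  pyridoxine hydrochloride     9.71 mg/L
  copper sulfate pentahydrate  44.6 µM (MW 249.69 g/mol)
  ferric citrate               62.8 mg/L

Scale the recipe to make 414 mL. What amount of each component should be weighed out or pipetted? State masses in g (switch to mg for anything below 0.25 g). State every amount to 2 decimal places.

Target volume = 414 mL = 0.414 L.
EDTA disodium dihydrate: 0.484 mmol/L × 372.2 mg/mmol × 0.414 L = 74.58 mg
thiamine hydrochloride: 7.39 µmol/L × 337.3 g/mol × 0.414 L ÷ 1000 = 1.03 mg
pyridoxine hydrochloride: 9.71 mg/L × 0.414 L = 4.02 mg
copper sulfate pentahydrate: 44.6 µmol/L × 249.69 g/mol × 0.414 L ÷ 1000 = 4.61 mg
ferric citrate: 62.8 mg/L × 0.414 L = 26.00 mg

EDTA disodium dihydrate 74.58 mg; thiamine hydrochloride 1.03 mg; pyridoxine hydrochloride 4.02 mg; copper sulfate pentahydrate 4.61 mg; ferric citrate 26.00 mg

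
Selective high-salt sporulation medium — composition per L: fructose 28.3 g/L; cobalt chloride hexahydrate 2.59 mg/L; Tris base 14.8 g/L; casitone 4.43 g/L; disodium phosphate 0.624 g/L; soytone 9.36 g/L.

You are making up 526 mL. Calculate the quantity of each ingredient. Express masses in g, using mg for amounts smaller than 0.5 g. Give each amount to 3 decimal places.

fructose 14.886 g; cobalt chloride hexahydrate 1.362 mg; Tris base 7.785 g; casitone 2.330 g; disodium phosphate 328.224 mg; soytone 4.923 g

Target volume = 526 mL = 0.526 L.
fructose: 28.3 g/L × 0.526 L = 14.886 g
cobalt chloride hexahydrate: 2.59 mg/L × 0.526 L = 1.362 mg
Tris base: 14.8 g/L × 0.526 L = 7.785 g
casitone: 4.43 g/L × 0.526 L = 2.330 g
disodium phosphate: 0.624 g/L × 0.526 L = 0.328224 g = 328.224 mg
soytone: 9.36 g/L × 0.526 L = 4.923 g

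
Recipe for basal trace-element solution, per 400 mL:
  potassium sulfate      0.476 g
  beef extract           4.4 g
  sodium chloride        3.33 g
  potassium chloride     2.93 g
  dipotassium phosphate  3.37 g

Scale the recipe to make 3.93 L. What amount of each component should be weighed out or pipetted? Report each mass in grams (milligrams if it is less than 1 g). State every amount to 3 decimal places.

potassium sulfate 4.677 g; beef extract 43.230 g; sodium chloride 32.717 g; potassium chloride 28.787 g; dipotassium phosphate 33.110 g

Scale factor = 3930 mL / 400 mL = 9.825.
potassium sulfate: 0.476 g × (3930 mL / 400 mL) = 4.677 g
beef extract: 4.4 g × (3930 mL / 400 mL) = 43.230 g
sodium chloride: 3.33 g × (3930 mL / 400 mL) = 32.717 g
potassium chloride: 2.93 g × (3930 mL / 400 mL) = 28.787 g
dipotassium phosphate: 3.37 g × (3930 mL / 400 mL) = 33.110 g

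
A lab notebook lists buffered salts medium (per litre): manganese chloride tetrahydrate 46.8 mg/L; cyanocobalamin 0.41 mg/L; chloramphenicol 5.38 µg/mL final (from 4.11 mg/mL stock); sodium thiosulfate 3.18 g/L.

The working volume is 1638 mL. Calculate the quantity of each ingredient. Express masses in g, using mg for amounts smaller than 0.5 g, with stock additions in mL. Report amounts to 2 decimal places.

Scale factor relative to 1 L: 1.638.
manganese chloride tetrahydrate: 46.8 mg/L × 1.638 L = 76.66 mg
cyanocobalamin: 0.41 mg/L × 1.638 L = 0.67 mg
chloramphenicol: C1V1 = C2V2 → 5.38 µg/mL × 1638 mL ÷ 4110 µg/mL = 2.14 mL
sodium thiosulfate: 3.18 g/L × 1.638 L = 5.21 g

manganese chloride tetrahydrate 76.66 mg; cyanocobalamin 0.67 mg; chloramphenicol 2.14 mL; sodium thiosulfate 5.21 g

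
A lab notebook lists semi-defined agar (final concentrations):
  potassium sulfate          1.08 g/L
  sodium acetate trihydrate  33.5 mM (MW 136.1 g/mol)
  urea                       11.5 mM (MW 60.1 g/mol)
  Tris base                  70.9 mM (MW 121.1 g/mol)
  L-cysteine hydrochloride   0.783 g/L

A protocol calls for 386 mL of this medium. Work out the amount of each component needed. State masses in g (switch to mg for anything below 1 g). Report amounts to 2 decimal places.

potassium sulfate 416.88 mg; sodium acetate trihydrate 1.76 g; urea 266.78 mg; Tris base 3.31 g; L-cysteine hydrochloride 302.24 mg

Target volume = 386 mL = 0.386 L.
potassium sulfate: 1.08 g/L × 0.386 L = 0.41688 g = 416.88 mg
sodium acetate trihydrate: 33.5 mmol/L × 136.1 g/mol × 0.386 L ÷ 1000 = 1.76 g
urea: 11.5 mmol/L × 60.1 mg/mmol × 0.386 L = 266.78 mg
Tris base: 70.9 mmol/L × 121.1 g/mol × 0.386 L ÷ 1000 = 3.31 g
L-cysteine hydrochloride: 0.783 g/L × 0.386 L = 0.302238 g = 302.24 mg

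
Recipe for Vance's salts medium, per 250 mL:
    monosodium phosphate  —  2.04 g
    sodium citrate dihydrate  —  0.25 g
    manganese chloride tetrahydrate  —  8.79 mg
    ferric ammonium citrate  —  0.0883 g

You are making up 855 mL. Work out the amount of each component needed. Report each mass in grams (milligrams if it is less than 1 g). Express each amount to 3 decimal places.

Ratio of target to recipe volume: 855 / 250 = 3.42.
monosodium phosphate: 2.04 g × (855 mL / 250 mL) = 6.977 g
sodium citrate dihydrate: 0.25 g × (855 mL / 250 mL) = 0.855 g = 855.000 mg
manganese chloride tetrahydrate: 8.79 mg × (855 mL / 250 mL) = 30.062 mg
ferric ammonium citrate: 0.0883 g × (855 mL / 250 mL) = 0.301986 g = 301.986 mg

monosodium phosphate 6.977 g; sodium citrate dihydrate 855.000 mg; manganese chloride tetrahydrate 30.062 mg; ferric ammonium citrate 301.986 mg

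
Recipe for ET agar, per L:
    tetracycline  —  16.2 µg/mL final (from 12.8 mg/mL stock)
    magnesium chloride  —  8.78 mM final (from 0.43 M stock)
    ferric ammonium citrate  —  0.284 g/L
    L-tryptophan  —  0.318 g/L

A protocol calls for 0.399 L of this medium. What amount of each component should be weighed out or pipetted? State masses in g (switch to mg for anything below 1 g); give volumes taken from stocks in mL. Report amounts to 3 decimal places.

Working volume: 0.399 L.
tetracycline: V = C2·V2/C1 = 16.2 µg/mL × 399 mL ÷ 12800 µg/mL = 0.505 mL
magnesium chloride: dilute stock: 8.78 mM × 399 mL ÷ 430 mM = 8.147 mL
ferric ammonium citrate: 0.284 g/L × 0.399 L = 0.113316 g = 113.316 mg
L-tryptophan: 0.318 g/L × 0.399 L = 0.126882 g = 126.882 mg

tetracycline 0.505 mL; magnesium chloride 8.147 mL; ferric ammonium citrate 113.316 mg; L-tryptophan 126.882 mg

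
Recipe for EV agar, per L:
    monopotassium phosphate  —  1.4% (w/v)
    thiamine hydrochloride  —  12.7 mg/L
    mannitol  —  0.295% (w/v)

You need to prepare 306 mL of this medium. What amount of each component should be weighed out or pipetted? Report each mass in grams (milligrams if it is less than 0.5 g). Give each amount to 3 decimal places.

Target volume = 306 mL = 0.306 L.
monopotassium phosphate: 1.4% w/v = 14 g/L → 14 × 0.306 L = 4.284 g
thiamine hydrochloride: 12.7 mg/L × 0.306 L = 3.886 mg
mannitol: 0.295% w/v = 2.95 g/L → 2.95 × 0.306 L = 0.903 g

monopotassium phosphate 4.284 g; thiamine hydrochloride 3.886 mg; mannitol 0.903 g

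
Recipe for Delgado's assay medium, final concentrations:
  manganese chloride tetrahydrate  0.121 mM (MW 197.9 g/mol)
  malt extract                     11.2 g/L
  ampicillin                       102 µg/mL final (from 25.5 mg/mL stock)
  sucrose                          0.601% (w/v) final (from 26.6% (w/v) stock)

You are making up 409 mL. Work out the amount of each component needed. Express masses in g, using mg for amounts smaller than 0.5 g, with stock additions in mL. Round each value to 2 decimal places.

manganese chloride tetrahydrate 9.79 mg; malt extract 4.58 g; ampicillin 1.64 mL; sucrose 9.24 mL

Scale factor relative to 1 L: 0.409.
manganese chloride tetrahydrate: 0.121 mmol/L × 197.9 mg/mmol × 0.409 L = 9.79 mg
malt extract: 11.2 g/L × 0.409 L = 4.58 g
ampicillin: dilute stock: 102 µg/mL × 409 mL ÷ 25500 µg/mL = 1.64 mL
sucrose: V = C2·V2/C1 = 0.601% ÷ 26.6% × 409 mL = 9.24 mL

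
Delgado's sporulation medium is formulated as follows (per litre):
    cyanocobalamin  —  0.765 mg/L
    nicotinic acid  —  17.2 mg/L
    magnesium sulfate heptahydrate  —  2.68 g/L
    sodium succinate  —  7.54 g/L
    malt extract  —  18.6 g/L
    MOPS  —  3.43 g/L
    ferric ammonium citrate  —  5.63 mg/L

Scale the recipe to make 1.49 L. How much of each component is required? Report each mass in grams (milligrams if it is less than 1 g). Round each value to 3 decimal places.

cyanocobalamin 1.140 mg; nicotinic acid 25.628 mg; magnesium sulfate heptahydrate 3.993 g; sodium succinate 11.235 g; malt extract 27.714 g; MOPS 5.111 g; ferric ammonium citrate 8.389 mg

Working volume: 1.49 L.
cyanocobalamin: 0.765 mg/L × 1.49 L = 1.140 mg
nicotinic acid: 17.2 mg/L × 1.49 L = 25.628 mg
magnesium sulfate heptahydrate: 2.68 g/L × 1.49 L = 3.993 g
sodium succinate: 7.54 g/L × 1.49 L = 11.235 g
malt extract: 18.6 g/L × 1.49 L = 27.714 g
MOPS: 3.43 g/L × 1.49 L = 5.111 g
ferric ammonium citrate: 5.63 mg/L × 1.49 L = 8.389 mg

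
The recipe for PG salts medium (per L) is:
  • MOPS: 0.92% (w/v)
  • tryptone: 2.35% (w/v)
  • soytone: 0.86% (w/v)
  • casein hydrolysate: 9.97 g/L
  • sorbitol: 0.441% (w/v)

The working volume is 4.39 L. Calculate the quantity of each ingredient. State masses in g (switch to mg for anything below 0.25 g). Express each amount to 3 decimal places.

MOPS 40.388 g; tryptone 103.165 g; soytone 37.754 g; casein hydrolysate 43.768 g; sorbitol 19.360 g

Scale factor relative to 1 L: 4.39.
MOPS: 0.92 g per 100 mL × 4390 mL ÷ 100 = 40.388 g
tryptone: 2.35 g per 100 mL × 4390 mL ÷ 100 = 103.165 g
soytone: 0.86% w/v = 8.6 g/L → 8.6 × 4.39 L = 37.754 g
casein hydrolysate: 9.97 g/L × 4.39 L = 43.768 g
sorbitol: 0.441% w/v = 4.41 g/L → 4.41 × 4.39 L = 19.360 g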